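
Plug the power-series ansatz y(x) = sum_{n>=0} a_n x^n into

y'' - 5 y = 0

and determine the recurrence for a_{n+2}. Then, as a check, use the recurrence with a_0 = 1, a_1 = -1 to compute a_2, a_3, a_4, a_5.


Substitute y = sum_n a_n x^n into y'' + (const) y = 0.
y''(x) = sum_{n>=0} (n+2)(n+1) a_{n+2} x^n.
The ODE becomes sum_n [(n+2)(n+1) a_{n+2} - 5 a_n] x^n = 0.
Setting each coefficient to zero gives the recurrence:
  (n+2)(n+1) a_{n+2} - 5 a_n = 0,
  a_{n+2} = 5 / ((n+1)(n+2)) a_n.

Check with a_0 = 1, a_1 = -1 (apply the recurrence for n = 0, 1, 2, 3): a_0 = 1, a_1 = -1, a_2 = 5/2, a_3 = -5/6, a_4 = 25/24, a_5 = -5/24.

a_{n+2} = 5/((n+1)(n+2)) * a_n; check: a_0 = 1, a_1 = -1, a_2 = 5/2, a_3 = -5/6, a_4 = 25/24, a_5 = -5/24


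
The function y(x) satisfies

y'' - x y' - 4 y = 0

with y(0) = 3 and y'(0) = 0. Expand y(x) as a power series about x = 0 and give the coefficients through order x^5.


Ansatz: y(x) = sum_{n>=0} a_n x^n, so y'(x) = sum_{n>=1} n a_n x^(n-1) and y''(x) = sum_{n>=2} n(n-1) a_n x^(n-2).
Substitute into P(x) y'' + Q(x) y' + R(x) y = 0 with P(x) = 1, Q(x) = -x, R(x) = -4, and match powers of x.
Initial conditions: a_0 = 3, a_1 = 0.
Setting the coefficient of each power of x to zero and solving order by order (substituting the coefficients already found):
  x^0: 2 a_2 - 4 a_0 = 0  ->  2 a_2 = 4 a_0 = 12  ->  a_2 = 6
  x^1: 6 a_3 - 5 a_1 = 0  ->  6 a_3 = 5 a_1 = 0  ->  a_3 = 0
  x^2: 12 a_4 - 6 a_2 = 0  ->  12 a_4 = 6 a_2 = 36  ->  a_4 = 3
  x^3: 20 a_5 - 7 a_3 = 0  ->  20 a_5 = 7 a_3 = 0  ->  a_5 = 0
Truncated series: y(x) = 3 + 6 x^2 + 3 x^4 + O(x^6).

a_0 = 3; a_1 = 0; a_2 = 6; a_3 = 0; a_4 = 3; a_5 = 0


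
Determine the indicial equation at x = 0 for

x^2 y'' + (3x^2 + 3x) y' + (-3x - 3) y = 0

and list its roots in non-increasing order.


Divide by x^2 to reach normal form y'' + P_1(x) y' + P_2(x) y = 0 with P_1(x) = 3 + 3/x and P_2(x) = -3/x - 3/x^2.
x = 0 is a singular point because the y'-coefficient 3 + 3/x has a pole at x = 0 and the y-coefficient -3/x - 3/x^2 has a pole at x = 0.
It is a regular singular point because x P_1(x) = p(x) = 3x + 3 and x^2 P_2(x) = q(x) = -3x - 3 are polynomials, hence analytic at x = 0.
p(0) = 3,  q(0) = -3.
Indicial equation: r(r-1) + p(0) r + q(0) = 0, i.e. r^2 + (p(0) - 1) r + q(0) = 0, i.e. r^2 + 2 r - 3 = 0.
Discriminant: (2)^2 - 4(-3) = 16, so r = (-2 ± 4)/2.
Solving: r_1 = 1, r_2 = -3.

indicial: r^2 + 2 r - 3 = 0; roots r_1 = 1, r_2 = -3


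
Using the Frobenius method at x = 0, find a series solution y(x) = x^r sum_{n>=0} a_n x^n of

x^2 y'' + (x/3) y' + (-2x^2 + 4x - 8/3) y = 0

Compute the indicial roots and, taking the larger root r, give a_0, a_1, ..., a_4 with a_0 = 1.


Write in Frobenius form y'' + (p(x)/x) y' + (q(x)/x^2) y = 0:
  p(x) = 1/3,  q(x) = -2x^2 + 4x - 8/3.
Indicial equation: r(r-1) + (1/3) r + (-8/3) = 0 -> roots r_1 = 2, r_2 = -4/3.
Take r = r_1 = 2. Let y(x) = x^r sum_{n>=0} a_n x^n with a_0 = 1.
Substitute y = x^r sum a_n x^n and match x^{r+n}. The recurrence is
  D(n) a_n + 4 a_{n-1} - 2 a_{n-2} = 0,  where D(n) = (r+n)(r+n-1) + (1/3)(r+n) + (-8/3).
  a_n = [-4 a_{n-1} + 2 a_{n-2}] / D(n).
Since the indicial polynomial factors as (r - r_1)(r - r_2), D(n) = (r_1 + n - r_1)(r_1 + n - r_2) = n(n + 10/3).
Evaluating step by step (a_0 = 1):
  n = 1: D(1) = 1(1 + 10/3) = 13/3; numerator = -4(1) = -4; a_1 = (-4)/(13/3) = -12/13
  n = 2: D(2) = 2(2 + 10/3) = 32/3; numerator = -4(-12/13) + 2(1) = 74/13; a_2 = (74/13)/(32/3) = 111/208
  n = 3: D(3) = 3(3 + 10/3) = 19; numerator = -4(111/208) + 2(-12/13) = -207/52; a_3 = (-207/52)/(19) = -207/988
  n = 4: D(4) = 4(4 + 10/3) = 88/3; numerator = -4(-207/988) + 2(111/208) = 3765/1976; a_4 = (3765/1976)/(88/3) = 11295/173888

r = 2; a_0 = 1; a_1 = -12/13; a_2 = 111/208; a_3 = -207/988; a_4 = 11295/173888


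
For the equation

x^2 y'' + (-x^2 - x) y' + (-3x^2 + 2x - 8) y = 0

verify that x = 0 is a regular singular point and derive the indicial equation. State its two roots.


Divide by x^2 to reach normal form y'' + P_1(x) y' + P_2(x) y = 0 with P_1(x) = -1 - 1/x and P_2(x) = -3 + 2/x - 8/x^2.
x = 0 is a singular point because the y'-coefficient -1 - 1/x has a pole at x = 0 and the y-coefficient -3 + 2/x - 8/x^2 has a pole at x = 0.
It is a regular singular point because x P_1(x) = p(x) = -x - 1 and x^2 P_2(x) = q(x) = -3x^2 + 2x - 8 are polynomials, hence analytic at x = 0.
p(0) = -1,  q(0) = -8.
Indicial equation: r(r-1) + p(0) r + q(0) = 0, i.e. r^2 + (p(0) - 1) r + q(0) = 0, i.e. r^2 - 2 r - 8 = 0.
Discriminant: (-2)^2 - 4(-8) = 36, so r = (2 ± 6)/2.
Solving: r_1 = 4, r_2 = -2.

indicial: r^2 - 2 r - 8 = 0; roots r_1 = 4, r_2 = -2


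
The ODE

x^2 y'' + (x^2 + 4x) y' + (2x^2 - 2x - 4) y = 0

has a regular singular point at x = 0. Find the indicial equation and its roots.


Divide by x^2 to reach normal form y'' + P_1(x) y' + P_2(x) y = 0 with P_1(x) = 1 + 4/x and P_2(x) = 2 - 2/x - 4/x^2.
x = 0 is a singular point because the y'-coefficient 1 + 4/x has a pole at x = 0 and the y-coefficient 2 - 2/x - 4/x^2 has a pole at x = 0.
It is a regular singular point because x P_1(x) = p(x) = x + 4 and x^2 P_2(x) = q(x) = 2x^2 - 2x - 4 are polynomials, hence analytic at x = 0.
p(0) = 4,  q(0) = -4.
Indicial equation: r(r-1) + p(0) r + q(0) = 0, i.e. r^2 + (p(0) - 1) r + q(0) = 0, i.e. r^2 + 3 r - 4 = 0.
Discriminant: (3)^2 - 4(-4) = 25, so r = (-3 ± 5)/2.
Solving: r_1 = 1, r_2 = -4.

indicial: r^2 + 3 r - 4 = 0; roots r_1 = 1, r_2 = -4


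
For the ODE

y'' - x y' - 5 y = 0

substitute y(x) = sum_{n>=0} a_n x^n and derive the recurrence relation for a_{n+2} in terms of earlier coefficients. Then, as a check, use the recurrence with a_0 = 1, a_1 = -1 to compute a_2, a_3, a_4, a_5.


Substitute y = sum_n a_n x^n.
y''(x) has coefficient (n+2)(n+1) a_{n+2} at x^n;
-x y'(x) has coefficient -n a_n at x^n (shift);
-5 y(x) has coefficient -5 a_n at x^n.
Matching x^n: (n+2)(n+1) a_{n+2} + (-n - 5) a_n = 0.
Thus a_{n+2} = (n + 5) / ((n+1)(n+2)) * a_n.

Check with a_0 = 1, a_1 = -1 (apply the recurrence for n = 0, 1, 2, 3): a_0 = 1, a_1 = -1, a_2 = 5/2, a_3 = -1, a_4 = 35/24, a_5 = -2/5.

a_(n+2) = (n + 5) / ((n+1)(n+2)) * a_n; check: a_0 = 1, a_1 = -1, a_2 = 5/2, a_3 = -1, a_4 = 35/24, a_5 = -2/5


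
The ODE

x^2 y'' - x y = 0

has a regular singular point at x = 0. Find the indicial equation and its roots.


Divide by x^2 to reach normal form y'' + P_1(x) y' + P_2(x) y = 0 with P_1(x) = 0 and P_2(x) = -1/x.
x = 0 is a singular point because the y-coefficient -1/x has a pole at x = 0.
It is a regular singular point because x P_1(x) = p(x) = 0 and x^2 P_2(x) = q(x) = -x are polynomials, hence analytic at x = 0.
p(0) = 0,  q(0) = 0.
Indicial equation: r(r-1) + p(0) r + q(0) = 0, i.e. r^2 + (p(0) - 1) r + q(0) = 0, i.e. r^2 - 1 r = 0.
Discriminant: (-1)^2 - 4(0) = 1, so r = (1 ± 1)/2.
Solving: r_1 = 1, r_2 = 0.

indicial: r^2 - 1 r = 0; roots r_1 = 1, r_2 = 0


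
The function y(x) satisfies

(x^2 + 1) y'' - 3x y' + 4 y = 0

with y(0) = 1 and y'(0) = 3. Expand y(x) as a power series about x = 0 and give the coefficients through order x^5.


Ansatz: y(x) = sum_{n>=0} a_n x^n, so y'(x) = sum_{n>=1} n a_n x^(n-1) and y''(x) = sum_{n>=2} n(n-1) a_n x^(n-2).
Substitute into P(x) y'' + Q(x) y' + R(x) y = 0 with P(x) = x^2 + 1, Q(x) = -3x, R(x) = 4, and match powers of x.
Initial conditions: a_0 = 1, a_1 = 3.
Setting the coefficient of each power of x to zero and solving order by order (substituting the coefficients already found):
  x^0: 2 a_2 + 4 a_0 = 0  ->  2 a_2 = -4 a_0 = -4  ->  a_2 = -2
  x^1: 6 a_3 + a_1 = 0  ->  6 a_3 = -a_1 = -3  ->  a_3 = -1/2
  x^2: 12 a_4 = 0  ->  a_4 = 0
  x^3: 20 a_5 + a_3 = 0  ->  20 a_5 = -a_3 = 1/2  ->  a_5 = 1/40
Truncated series: y(x) = 1 + 3 x - 2 x^2 - (1/2) x^3 + (1/40) x^5 + O(x^6).

a_0 = 1; a_1 = 3; a_2 = -2; a_3 = -1/2; a_4 = 0; a_5 = 1/40


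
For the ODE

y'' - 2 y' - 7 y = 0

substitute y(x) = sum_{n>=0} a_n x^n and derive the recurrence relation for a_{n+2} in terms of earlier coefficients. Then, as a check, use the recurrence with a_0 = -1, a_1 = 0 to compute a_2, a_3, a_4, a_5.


Substitute y = sum_n a_n x^n.
y''(x) has coefficient (n+2)(n+1) a_{n+2} at x^n;
-2 y'(x) has coefficient -2 (n+1) a_{n+1} at x^n;
-7 y(x) has coefficient -7 a_n at x^n.
Matching x^n: (n+2)(n+1) a_{n+2} - 2 (n+1) a_{n+1} - 7 a_n = 0.
Thus a_{n+2} = [2 (n+1) a_{n+1} + 7 a_n] / ((n+1)(n+2)).

Check with a_0 = -1, a_1 = 0 (apply the recurrence for n = 0, 1, 2, 3): a_0 = -1, a_1 = 0, a_2 = -7/2, a_3 = -7/3, a_4 = -77/24, a_5 = -21/10.

a_(n+2) = [2 (n+1) a_(n+1) + 7 a_n] / ((n+1)(n+2)); check: a_0 = -1, a_1 = 0, a_2 = -7/2, a_3 = -7/3, a_4 = -77/24, a_5 = -21/10


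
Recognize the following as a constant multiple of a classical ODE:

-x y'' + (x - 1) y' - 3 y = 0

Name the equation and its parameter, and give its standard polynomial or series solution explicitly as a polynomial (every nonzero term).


All three coefficients share the factor -1; dividing through by -1 gives  x y'' + (1 - x) y' + 3 y = 0.
This matches the Laguerre equation x y'' + (1 - x) y' + n y = 0 with n = 3; the polynomial solution is L_3(x).
With y = sum_k a_k x^k, matching x^k gives (k+1)k a_{k+1} + (k+1) a_{k+1} - k a_k + n a_k = 0, i.e. (k+1)^2 a_{k+1} = (k - n) a_k = (k - 3) a_k. The right side vanishes at k = 3, so the series terminates at degree 3.
Standard normalization L_n(0) = 1 gives a_0 = 1. Work upward with a_{k+1} = (k - 3) a_k / (k+1)^2:
  a_1 = (0 - 3)(1) / 1^2 = -3/1 = -3
  a_2 = (1 - 3)(-3) / 2^2 = 6/4 = 3/2
  a_3 = (2 - 3)(3/2) / 3^2 = (-3/2)/9 = -1/6
Hence L_3(x) = -x^3/6 + 3 x^2/2 - 3 x + 1.

L_3(x); series = -x^3/6 + 3 x^2/2 - 3 x + 1


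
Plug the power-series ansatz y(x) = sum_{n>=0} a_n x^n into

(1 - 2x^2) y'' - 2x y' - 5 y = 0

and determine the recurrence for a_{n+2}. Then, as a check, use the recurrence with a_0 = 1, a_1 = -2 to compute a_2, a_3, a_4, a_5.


Substitute y = sum_n a_n x^n.
(1 - 2 x^2) y'' contributes (n+2)(n+1) a_{n+2} - 2 n(n-1) a_n at x^n.
-2 x y'(x) contributes -2 n a_n at x^n.
-5 y(x) contributes -5 a_n at x^n.
Matching x^n: (n+2)(n+1) a_{n+2} + (-2 n(n-1) - 2 n - 5) a_n = 0.
Thus a_{n+2} = (2 n(n-1) + 2 n + 5) / ((n+1)(n+2)) * a_n.

Check with a_0 = 1, a_1 = -2 (apply the recurrence for n = 0, 1, 2, 3): a_0 = 1, a_1 = -2, a_2 = 5/2, a_3 = -7/3, a_4 = 65/24, a_5 = -161/60.

a_(n+2) = (2 n(n-1) + 2 n + 5) / ((n+1)(n+2)) * a_n; check: a_0 = 1, a_1 = -2, a_2 = 5/2, a_3 = -7/3, a_4 = 65/24, a_5 = -161/60


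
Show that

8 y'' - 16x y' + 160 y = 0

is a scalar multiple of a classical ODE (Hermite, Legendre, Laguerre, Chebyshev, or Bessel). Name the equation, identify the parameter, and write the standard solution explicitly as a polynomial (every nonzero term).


All three coefficients share the factor 8; dividing through by 8 gives  y'' - 2x y' + 20 y = 0.
This matches the Hermite equation y'' - 2x y' + 2n y = 0 with 2n = 20, so n = 10; the polynomial solution is H_10(x).
With y = sum_k a_k x^k, matching x^k gives (k+2)(k+1) a_{k+2} = 2(k - n) a_k = 2(k - 10) a_k. The right side vanishes at k = 10, so the series with the parity of 10 terminates at degree 10.
Standard normalization: leading coefficient of H_n is 2^n, so a_10 = 2^10 = 1024. Work downward with a_k = (k+1)(k+2) a_{k+2} / (2(k - n)):
  a_8 = (9)(10)(1024) / (2(8 - 10)) = 92160/(-4) = -23040
  a_6 = (7)(8)(-23040) / (2(6 - 10)) = -1290240/(-8) = 161280
  a_4 = (5)(6)(161280) / (2(4 - 10)) = 4838400/(-12) = -403200
  a_2 = (3)(4)(-403200) / (2(2 - 10)) = -4838400/(-16) = 302400
  a_0 = (1)(2)(302400) / (2(0 - 10)) = 604800/(-20) = -30240
Hence H_10(x) = 1024 x^10 - 23040 x^8 + 161280 x^6 - 403200 x^4 + 302400 x^2 - 30240.

H_10(x); series = 1024 x^10 - 23040 x^8 + 161280 x^6 - 403200 x^4 + 302400 x^2 - 30240


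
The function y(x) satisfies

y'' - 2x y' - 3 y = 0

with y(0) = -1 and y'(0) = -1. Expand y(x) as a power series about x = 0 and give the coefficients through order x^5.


Ansatz: y(x) = sum_{n>=0} a_n x^n, so y'(x) = sum_{n>=1} n a_n x^(n-1) and y''(x) = sum_{n>=2} n(n-1) a_n x^(n-2).
Substitute into P(x) y'' + Q(x) y' + R(x) y = 0 with P(x) = 1, Q(x) = -2x, R(x) = -3, and match powers of x.
Initial conditions: a_0 = -1, a_1 = -1.
Setting the coefficient of each power of x to zero and solving order by order (substituting the coefficients already found):
  x^0: 2 a_2 - 3 a_0 = 0  ->  2 a_2 = 3 a_0 = -3  ->  a_2 = -3/2
  x^1: 6 a_3 - 5 a_1 = 0  ->  6 a_3 = 5 a_1 = -5  ->  a_3 = -5/6
  x^2: 12 a_4 - 7 a_2 = 0  ->  12 a_4 = 7 a_2 = -21/2  ->  a_4 = -7/8
  x^3: 20 a_5 - 9 a_3 = 0  ->  20 a_5 = 9 a_3 = -15/2  ->  a_5 = -3/8
Truncated series: y(x) = -1 - x - (3/2) x^2 - (5/6) x^3 - (7/8) x^4 - (3/8) x^5 + O(x^6).

a_0 = -1; a_1 = -1; a_2 = -3/2; a_3 = -5/6; a_4 = -7/8; a_5 = -3/8


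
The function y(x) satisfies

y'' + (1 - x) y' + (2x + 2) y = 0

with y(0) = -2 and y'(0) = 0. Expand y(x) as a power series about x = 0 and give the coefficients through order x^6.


Ansatz: y(x) = sum_{n>=0} a_n x^n, so y'(x) = sum_{n>=1} n a_n x^(n-1) and y''(x) = sum_{n>=2} n(n-1) a_n x^(n-2).
Substitute into P(x) y'' + Q(x) y' + R(x) y = 0 with P(x) = 1, Q(x) = 1 - x, R(x) = 2x + 2, and match powers of x.
Initial conditions: a_0 = -2, a_1 = 0.
Setting the coefficient of each power of x to zero and solving order by order (substituting the coefficients already found):
  x^0: 2 a_2 + a_1 + 2 a_0 = 0  ->  2 a_2 = -a_1 - 2 a_0 = 4  ->  a_2 = 2
  x^1: 6 a_3 + 2 a_2 + a_1 + 2 a_0 = 0  ->  6 a_3 = -2 a_2 - a_1 - 2 a_0 = 0  ->  a_3 = 0
  x^2: 12 a_4 + 3 a_3 + 2 a_1 = 0  ->  12 a_4 = -3 a_3 - 2 a_1 = 0  ->  a_4 = 0
  x^3: 20 a_5 + 4 a_4 - a_3 + 2 a_2 = 0  ->  20 a_5 = -4 a_4 + a_3 - 2 a_2 = -4  ->  a_5 = -1/5
  x^4: 30 a_6 + 5 a_5 - 2 a_4 + 2 a_3 = 0  ->  30 a_6 = -5 a_5 + 2 a_4 - 2 a_3 = 1  ->  a_6 = 1/30
Truncated series: y(x) = -2 + 2 x^2 - (1/5) x^5 + (1/30) x^6 + O(x^7).

a_0 = -2; a_1 = 0; a_2 = 2; a_3 = 0; a_4 = 0; a_5 = -1/5; a_6 = 1/30


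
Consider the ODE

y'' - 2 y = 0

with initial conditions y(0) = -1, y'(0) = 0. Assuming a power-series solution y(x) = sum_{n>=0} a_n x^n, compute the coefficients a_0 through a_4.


Ansatz: y(x) = sum_{n>=0} a_n x^n, so y'(x) = sum_{n>=1} n a_n x^(n-1) and y''(x) = sum_{n>=2} n(n-1) a_n x^(n-2).
Substitute into P(x) y'' + Q(x) y' + R(x) y = 0 with P(x) = 1, Q(x) = 0, R(x) = -2, and match powers of x.
Initial conditions: a_0 = -1, a_1 = 0.
Setting the coefficient of each power of x to zero and solving order by order (substituting the coefficients already found):
  x^0: 2 a_2 - 2 a_0 = 0  ->  2 a_2 = 2 a_0 = -2  ->  a_2 = -1
  x^1: 6 a_3 - 2 a_1 = 0  ->  6 a_3 = 2 a_1 = 0  ->  a_3 = 0
  x^2: 12 a_4 - 2 a_2 = 0  ->  12 a_4 = 2 a_2 = -2  ->  a_4 = -1/6
Truncated series: y(x) = -1 - x^2 - (1/6) x^4 + O(x^5).

a_0 = -1; a_1 = 0; a_2 = -1; a_3 = 0; a_4 = -1/6


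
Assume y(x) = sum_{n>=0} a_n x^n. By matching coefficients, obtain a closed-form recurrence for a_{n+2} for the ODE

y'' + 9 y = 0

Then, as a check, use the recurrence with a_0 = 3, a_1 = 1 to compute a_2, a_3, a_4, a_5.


Substitute y = sum_n a_n x^n into y'' + (const) y = 0.
y''(x) = sum_{n>=0} (n+2)(n+1) a_{n+2} x^n.
The ODE becomes sum_n [(n+2)(n+1) a_{n+2} + 9 a_n] x^n = 0.
Setting each coefficient to zero gives the recurrence:
  (n+2)(n+1) a_{n+2} + 9 a_n = 0,
  a_{n+2} = -9 / ((n+1)(n+2)) a_n.

Check with a_0 = 3, a_1 = 1 (apply the recurrence for n = 0, 1, 2, 3): a_0 = 3, a_1 = 1, a_2 = -27/2, a_3 = -3/2, a_4 = 81/8, a_5 = 27/40.

a_{n+2} = -9/((n+1)(n+2)) * a_n; check: a_0 = 3, a_1 = 1, a_2 = -27/2, a_3 = -3/2, a_4 = 81/8, a_5 = 27/40


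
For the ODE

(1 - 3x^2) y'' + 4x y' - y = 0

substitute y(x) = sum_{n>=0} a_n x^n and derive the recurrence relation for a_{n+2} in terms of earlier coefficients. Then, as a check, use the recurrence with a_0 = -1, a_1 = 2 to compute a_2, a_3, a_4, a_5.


Substitute y = sum_n a_n x^n.
(1 - 3 x^2) y'' contributes (n+2)(n+1) a_{n+2} - 3 n(n-1) a_n at x^n.
4 x y'(x) contributes 4 n a_n at x^n.
-y(x) contributes -1 a_n at x^n.
Matching x^n: (n+2)(n+1) a_{n+2} + (-3 n(n-1) + 4 n - 1) a_n = 0.
Thus a_{n+2} = (3 n(n-1) - 4 n + 1) / ((n+1)(n+2)) * a_n.

Check with a_0 = -1, a_1 = 2 (apply the recurrence for n = 0, 1, 2, 3): a_0 = -1, a_1 = 2, a_2 = -1/2, a_3 = -1, a_4 = 1/24, a_5 = -7/20.

a_(n+2) = (3 n(n-1) - 4 n + 1) / ((n+1)(n+2)) * a_n; check: a_0 = -1, a_1 = 2, a_2 = -1/2, a_3 = -1, a_4 = 1/24, a_5 = -7/20


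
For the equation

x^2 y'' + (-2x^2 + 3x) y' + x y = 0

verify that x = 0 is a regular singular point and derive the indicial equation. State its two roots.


Divide by x^2 to reach normal form y'' + P_1(x) y' + P_2(x) y = 0 with P_1(x) = -2 + 3/x and P_2(x) = 1/x.
x = 0 is a singular point because the y'-coefficient -2 + 3/x has a pole at x = 0 and the y-coefficient 1/x has a pole at x = 0.
It is a regular singular point because x P_1(x) = p(x) = 3 - 2x and x^2 P_2(x) = q(x) = x are polynomials, hence analytic at x = 0.
p(0) = 3,  q(0) = 0.
Indicial equation: r(r-1) + p(0) r + q(0) = 0, i.e. r^2 + (p(0) - 1) r + q(0) = 0, i.e. r^2 + 2 r = 0.
Discriminant: (2)^2 - 4(0) = 4, so r = (-2 ± 2)/2.
Solving: r_1 = 0, r_2 = -2.

indicial: r^2 + 2 r = 0; roots r_1 = 0, r_2 = -2


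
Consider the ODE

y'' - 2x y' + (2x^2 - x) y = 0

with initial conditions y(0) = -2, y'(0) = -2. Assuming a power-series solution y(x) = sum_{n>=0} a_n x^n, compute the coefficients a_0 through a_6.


Ansatz: y(x) = sum_{n>=0} a_n x^n, so y'(x) = sum_{n>=1} n a_n x^(n-1) and y''(x) = sum_{n>=2} n(n-1) a_n x^(n-2).
Substitute into P(x) y'' + Q(x) y' + R(x) y = 0 with P(x) = 1, Q(x) = -2x, R(x) = 2x^2 - x, and match powers of x.
Initial conditions: a_0 = -2, a_1 = -2.
Setting the coefficient of each power of x to zero and solving order by order (substituting the coefficients already found):
  x^0: 2 a_2 = 0  ->  a_2 = 0
  x^1: 6 a_3 - 2 a_1 - a_0 = 0  ->  6 a_3 = 2 a_1 + a_0 = -6  ->  a_3 = -1
  x^2: 12 a_4 - 4 a_2 - a_1 + 2 a_0 = 0  ->  12 a_4 = 4 a_2 + a_1 - 2 a_0 = 2  ->  a_4 = 1/6
  x^3: 20 a_5 - 6 a_3 - a_2 + 2 a_1 = 0  ->  20 a_5 = 6 a_3 + a_2 - 2 a_1 = -2  ->  a_5 = -1/10
  x^4: 30 a_6 - 8 a_4 - a_3 + 2 a_2 = 0  ->  30 a_6 = 8 a_4 + a_3 - 2 a_2 = 1/3  ->  a_6 = 1/90
Truncated series: y(x) = -2 - 2 x - x^3 + (1/6) x^4 - (1/10) x^5 + (1/90) x^6 + O(x^7).

a_0 = -2; a_1 = -2; a_2 = 0; a_3 = -1; a_4 = 1/6; a_5 = -1/10; a_6 = 1/90


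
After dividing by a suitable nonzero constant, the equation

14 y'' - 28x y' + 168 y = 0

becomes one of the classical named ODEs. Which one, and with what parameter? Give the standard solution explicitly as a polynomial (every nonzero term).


All three coefficients share the factor 14; dividing through by 14 gives  y'' - 2x y' + 12 y = 0.
This matches the Hermite equation y'' - 2x y' + 2n y = 0 with 2n = 12, so n = 6; the polynomial solution is H_6(x).
With y = sum_k a_k x^k, matching x^k gives (k+2)(k+1) a_{k+2} = 2(k - n) a_k = 2(k - 6) a_k. The right side vanishes at k = 6, so the series with the parity of 6 terminates at degree 6.
Standard normalization: leading coefficient of H_n is 2^n, so a_6 = 2^6 = 64. Work downward with a_k = (k+1)(k+2) a_{k+2} / (2(k - n)):
  a_4 = (5)(6)(64) / (2(4 - 6)) = 1920/(-4) = -480
  a_2 = (3)(4)(-480) / (2(2 - 6)) = -5760/(-8) = 720
  a_0 = (1)(2)(720) / (2(0 - 6)) = 1440/(-12) = -120
Hence H_6(x) = 64 x^6 - 480 x^4 + 720 x^2 - 120.

H_6(x); series = 64 x^6 - 480 x^4 + 720 x^2 - 120


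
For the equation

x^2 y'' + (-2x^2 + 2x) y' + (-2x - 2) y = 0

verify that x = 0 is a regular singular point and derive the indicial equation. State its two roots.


Divide by x^2 to reach normal form y'' + P_1(x) y' + P_2(x) y = 0 with P_1(x) = -2 + 2/x and P_2(x) = -2/x - 2/x^2.
x = 0 is a singular point because the y'-coefficient -2 + 2/x has a pole at x = 0 and the y-coefficient -2/x - 2/x^2 has a pole at x = 0.
It is a regular singular point because x P_1(x) = p(x) = 2 - 2x and x^2 P_2(x) = q(x) = -2x - 2 are polynomials, hence analytic at x = 0.
p(0) = 2,  q(0) = -2.
Indicial equation: r(r-1) + p(0) r + q(0) = 0, i.e. r^2 + (p(0) - 1) r + q(0) = 0, i.e. r^2 + 1 r - 2 = 0.
Discriminant: (1)^2 - 4(-2) = 9, so r = (-1 ± 3)/2.
Solving: r_1 = 1, r_2 = -2.

indicial: r^2 + 1 r - 2 = 0; roots r_1 = 1, r_2 = -2


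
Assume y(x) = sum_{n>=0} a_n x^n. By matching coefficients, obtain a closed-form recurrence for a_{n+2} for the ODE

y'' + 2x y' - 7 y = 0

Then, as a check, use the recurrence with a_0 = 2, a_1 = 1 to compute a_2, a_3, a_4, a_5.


Substitute y = sum_n a_n x^n.
y''(x) has coefficient (n+2)(n+1) a_{n+2} at x^n;
2 x y'(x) has coefficient 2 n a_n at x^n (shift);
-7 y(x) has coefficient -7 a_n at x^n.
Matching x^n: (n+2)(n+1) a_{n+2} + (2n - 7) a_n = 0.
Thus a_{n+2} = (-2n + 7) / ((n+1)(n+2)) * a_n.

Check with a_0 = 2, a_1 = 1 (apply the recurrence for n = 0, 1, 2, 3): a_0 = 2, a_1 = 1, a_2 = 7, a_3 = 5/6, a_4 = 7/4, a_5 = 1/24.

a_(n+2) = (-2n + 7) / ((n+1)(n+2)) * a_n; check: a_0 = 2, a_1 = 1, a_2 = 7, a_3 = 5/6, a_4 = 7/4, a_5 = 1/24


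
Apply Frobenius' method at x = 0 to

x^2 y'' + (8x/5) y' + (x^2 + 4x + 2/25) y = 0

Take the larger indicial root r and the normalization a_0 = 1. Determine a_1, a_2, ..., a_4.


Write in Frobenius form y'' + (p(x)/x) y' + (q(x)/x^2) y = 0:
  p(x) = 8/5,  q(x) = x^2 + 4x + 2/25.
Indicial equation: r(r-1) + (8/5) r + (2/25) = 0 -> roots r_1 = -1/5, r_2 = -2/5.
Take r = r_1 = -1/5. Let y(x) = x^r sum_{n>=0} a_n x^n with a_0 = 1.
Substitute y = x^r sum a_n x^n and match x^{r+n}. The recurrence is
  D(n) a_n + 4 a_{n-1} + 1 a_{n-2} = 0,  where D(n) = (r+n)(r+n-1) + (8/5)(r+n) + (2/25).
  a_n = [-4 a_{n-1} - 1 a_{n-2}] / D(n).
Since the indicial polynomial factors as (r - r_1)(r - r_2), D(n) = (r_1 + n - r_1)(r_1 + n - r_2) = n(n + 1/5).
Evaluating step by step (a_0 = 1):
  n = 1: D(1) = 1(1 + 1/5) = 6/5; numerator = -4(1) = -4; a_1 = (-4)/(6/5) = -10/3
  n = 2: D(2) = 2(2 + 1/5) = 22/5; numerator = -4(-10/3) - 1(1) = 37/3; a_2 = (37/3)/(22/5) = 185/66
  n = 3: D(3) = 3(3 + 1/5) = 48/5; numerator = -4(185/66) - 1(-10/3) = -260/33; a_3 = (-260/33)/(48/5) = -325/396
  n = 4: D(4) = 4(4 + 1/5) = 84/5; numerator = -4(-325/396) - 1(185/66) = 95/198; a_4 = (95/198)/(84/5) = 475/16632

r = -1/5; a_0 = 1; a_1 = -10/3; a_2 = 185/66; a_3 = -325/396; a_4 = 475/16632


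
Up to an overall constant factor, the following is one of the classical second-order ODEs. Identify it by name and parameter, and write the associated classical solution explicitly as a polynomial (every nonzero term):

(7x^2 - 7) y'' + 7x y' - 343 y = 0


All three coefficients share the factor -7; dividing through by -7 gives  (1 - x^2) y'' - x y' + 49 y = 0.
This matches the Chebyshev equation (1 - x^2) y'' - x y' + n^2 y = 0 (note the -x y' term, not -2x y') with n^2 = 49, so n = 7; the polynomial solution is T_7(x).
With y = sum_k a_k x^k, matching x^k gives (k+2)(k+1) a_{k+2} = (k^2 - n^2) a_k = (k - 7)(k + 7) a_k. The right side vanishes at k = 7, so the series with the parity of 7 terminates at degree 7.
Standard normalization: leading coefficient of T_n is 2^(n-1), so a_7 = 2^6 = 64. Work downward with a_k = (k+1)(k+2) a_{k+2} / ((k - 7)(k + 7)):
  a_5 = (6)(7)(64) / ((5 - 7)(5 + 7)) = 2688/(-24) = -112
  a_3 = (4)(5)(-112) / ((3 - 7)(3 + 7)) = -2240/(-40) = 56
  a_1 = (2)(3)(56) / ((1 - 7)(1 + 7)) = 336/(-48) = -7
Hence T_7(x) = 64 x^7 - 112 x^5 + 56 x^3 - 7 x.

T_7(x); series = 64 x^7 - 112 x^5 + 56 x^3 - 7 x


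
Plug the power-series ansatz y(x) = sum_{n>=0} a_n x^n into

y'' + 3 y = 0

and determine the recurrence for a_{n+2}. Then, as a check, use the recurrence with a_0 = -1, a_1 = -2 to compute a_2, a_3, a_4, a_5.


Substitute y = sum_n a_n x^n into y'' + (const) y = 0.
y''(x) = sum_{n>=0} (n+2)(n+1) a_{n+2} x^n.
The ODE becomes sum_n [(n+2)(n+1) a_{n+2} + 3 a_n] x^n = 0.
Setting each coefficient to zero gives the recurrence:
  (n+2)(n+1) a_{n+2} + 3 a_n = 0,
  a_{n+2} = -3 / ((n+1)(n+2)) a_n.

Check with a_0 = -1, a_1 = -2 (apply the recurrence for n = 0, 1, 2, 3): a_0 = -1, a_1 = -2, a_2 = 3/2, a_3 = 1, a_4 = -3/8, a_5 = -3/20.

a_{n+2} = -3/((n+1)(n+2)) * a_n; check: a_0 = -1, a_1 = -2, a_2 = 3/2, a_3 = 1, a_4 = -3/8, a_5 = -3/20


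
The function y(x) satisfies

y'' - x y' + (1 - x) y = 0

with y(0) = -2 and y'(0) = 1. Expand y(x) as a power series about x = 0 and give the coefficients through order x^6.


Ansatz: y(x) = sum_{n>=0} a_n x^n, so y'(x) = sum_{n>=1} n a_n x^(n-1) and y''(x) = sum_{n>=2} n(n-1) a_n x^(n-2).
Substitute into P(x) y'' + Q(x) y' + R(x) y = 0 with P(x) = 1, Q(x) = -x, R(x) = 1 - x, and match powers of x.
Initial conditions: a_0 = -2, a_1 = 1.
Setting the coefficient of each power of x to zero and solving order by order (substituting the coefficients already found):
  x^0: 2 a_2 + a_0 = 0  ->  2 a_2 = -a_0 = 2  ->  a_2 = 1
  x^1: 6 a_3 - a_0 = 0  ->  6 a_3 = a_0 = -2  ->  a_3 = -1/3
  x^2: 12 a_4 - a_2 - a_1 = 0  ->  12 a_4 = a_2 + a_1 = 2  ->  a_4 = 1/6
  x^3: 20 a_5 - 2 a_3 - a_2 = 0  ->  20 a_5 = 2 a_3 + a_2 = 1/3  ->  a_5 = 1/60
  x^4: 30 a_6 - 3 a_4 - a_3 = 0  ->  30 a_6 = 3 a_4 + a_3 = 1/6  ->  a_6 = 1/180
Truncated series: y(x) = -2 + x + x^2 - (1/3) x^3 + (1/6) x^4 + (1/60) x^5 + (1/180) x^6 + O(x^7).

a_0 = -2; a_1 = 1; a_2 = 1; a_3 = -1/3; a_4 = 1/6; a_5 = 1/60; a_6 = 1/180


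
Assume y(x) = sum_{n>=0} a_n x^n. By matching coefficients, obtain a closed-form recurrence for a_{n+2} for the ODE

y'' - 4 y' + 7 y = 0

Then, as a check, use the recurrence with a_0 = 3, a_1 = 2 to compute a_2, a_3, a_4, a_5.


Substitute y = sum_n a_n x^n.
y''(x) has coefficient (n+2)(n+1) a_{n+2} at x^n;
-4 y'(x) has coefficient -4 (n+1) a_{n+1} at x^n;
7 y(x) has coefficient 7 a_n at x^n.
Matching x^n: (n+2)(n+1) a_{n+2} - 4 (n+1) a_{n+1} + 7 a_n = 0.
Thus a_{n+2} = [4 (n+1) a_{n+1} - 7 a_n] / ((n+1)(n+2)).

Check with a_0 = 3, a_1 = 2 (apply the recurrence for n = 0, 1, 2, 3): a_0 = 3, a_1 = 2, a_2 = -13/2, a_3 = -11, a_4 = -173/24, a_5 = -23/12.

a_(n+2) = [4 (n+1) a_(n+1) - 7 a_n] / ((n+1)(n+2)); check: a_0 = 3, a_1 = 2, a_2 = -13/2, a_3 = -11, a_4 = -173/24, a_5 = -23/12


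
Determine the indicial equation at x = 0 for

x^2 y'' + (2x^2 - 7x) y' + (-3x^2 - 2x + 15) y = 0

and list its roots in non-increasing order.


Divide by x^2 to reach normal form y'' + P_1(x) y' + P_2(x) y = 0 with P_1(x) = 2 - 7/x and P_2(x) = -3 - 2/x + 15/x^2.
x = 0 is a singular point because the y'-coefficient 2 - 7/x has a pole at x = 0 and the y-coefficient -3 - 2/x + 15/x^2 has a pole at x = 0.
It is a regular singular point because x P_1(x) = p(x) = 2x - 7 and x^2 P_2(x) = q(x) = -3x^2 - 2x + 15 are polynomials, hence analytic at x = 0.
p(0) = -7,  q(0) = 15.
Indicial equation: r(r-1) + p(0) r + q(0) = 0, i.e. r^2 + (p(0) - 1) r + q(0) = 0, i.e. r^2 - 8 r + 15 = 0.
Discriminant: (-8)^2 - 4(15) = 4, so r = (8 ± 2)/2.
Solving: r_1 = 5, r_2 = 3.

indicial: r^2 - 8 r + 15 = 0; roots r_1 = 5, r_2 = 3


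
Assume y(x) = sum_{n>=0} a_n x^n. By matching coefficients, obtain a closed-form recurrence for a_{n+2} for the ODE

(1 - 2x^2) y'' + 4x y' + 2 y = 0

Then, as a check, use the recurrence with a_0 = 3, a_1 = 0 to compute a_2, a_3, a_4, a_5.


Substitute y = sum_n a_n x^n.
(1 - 2 x^2) y'' contributes (n+2)(n+1) a_{n+2} - 2 n(n-1) a_n at x^n.
4 x y'(x) contributes 4 n a_n at x^n.
2 y(x) contributes 2 a_n at x^n.
Matching x^n: (n+2)(n+1) a_{n+2} + (-2 n(n-1) + 4 n + 2) a_n = 0.
Thus a_{n+2} = (2 n(n-1) - 4 n - 2) / ((n+1)(n+2)) * a_n.

Check with a_0 = 3, a_1 = 0 (apply the recurrence for n = 0, 1, 2, 3): a_0 = 3, a_1 = 0, a_2 = -3, a_3 = 0, a_4 = 3/2, a_5 = 0.

a_(n+2) = (2 n(n-1) - 4 n - 2) / ((n+1)(n+2)) * a_n; check: a_0 = 3, a_1 = 0, a_2 = -3, a_3 = 0, a_4 = 3/2, a_5 = 0


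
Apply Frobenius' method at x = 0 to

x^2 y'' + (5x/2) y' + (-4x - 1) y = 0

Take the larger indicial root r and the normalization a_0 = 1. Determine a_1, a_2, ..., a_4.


Write in Frobenius form y'' + (p(x)/x) y' + (q(x)/x^2) y = 0:
  p(x) = 5/2,  q(x) = -4x - 1.
Indicial equation: r(r-1) + (5/2) r + (-1) = 0 -> roots r_1 = 1/2, r_2 = -2.
Take r = r_1 = 1/2. Let y(x) = x^r sum_{n>=0} a_n x^n with a_0 = 1.
Substitute y = x^r sum a_n x^n and match x^{r+n}. The recurrence is
  D(n) a_n - 4 a_{n-1} = 0,  where D(n) = (r+n)(r+n-1) + (5/2)(r+n) + (-1).
  a_n = 4 / D(n) * a_{n-1}.
Since the indicial polynomial factors as (r - r_1)(r - r_2), D(n) = (r_1 + n - r_1)(r_1 + n - r_2) = n(n + 5/2).
Evaluating step by step (a_0 = 1):
  n = 1: D(1) = 1(1 + 5/2) = 7/2; numerator = 4(1) = 4; a_1 = (4)/(7/2) = 8/7
  n = 2: D(2) = 2(2 + 5/2) = 9; numerator = 4(8/7) = 32/7; a_2 = (32/7)/(9) = 32/63
  n = 3: D(3) = 3(3 + 5/2) = 33/2; numerator = 4(32/63) = 128/63; a_3 = (128/63)/(33/2) = 256/2079
  n = 4: D(4) = 4(4 + 5/2) = 26; numerator = 4(256/2079) = 1024/2079; a_4 = (1024/2079)/(26) = 512/27027

r = 1/2; a_0 = 1; a_1 = 8/7; a_2 = 32/63; a_3 = 256/2079; a_4 = 512/27027


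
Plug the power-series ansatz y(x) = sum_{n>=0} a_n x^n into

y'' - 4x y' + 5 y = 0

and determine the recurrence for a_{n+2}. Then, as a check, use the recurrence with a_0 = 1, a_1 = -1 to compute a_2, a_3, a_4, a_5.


Substitute y = sum_n a_n x^n.
y''(x) has coefficient (n+2)(n+1) a_{n+2} at x^n;
-4 x y'(x) has coefficient -4 n a_n at x^n (shift);
5 y(x) has coefficient 5 a_n at x^n.
Matching x^n: (n+2)(n+1) a_{n+2} + (-4n + 5) a_n = 0.
Thus a_{n+2} = (4n - 5) / ((n+1)(n+2)) * a_n.

Check with a_0 = 1, a_1 = -1 (apply the recurrence for n = 0, 1, 2, 3): a_0 = 1, a_1 = -1, a_2 = -5/2, a_3 = 1/6, a_4 = -5/8, a_5 = 7/120.

a_(n+2) = (4n - 5) / ((n+1)(n+2)) * a_n; check: a_0 = 1, a_1 = -1, a_2 = -5/2, a_3 = 1/6, a_4 = -5/8, a_5 = 7/120


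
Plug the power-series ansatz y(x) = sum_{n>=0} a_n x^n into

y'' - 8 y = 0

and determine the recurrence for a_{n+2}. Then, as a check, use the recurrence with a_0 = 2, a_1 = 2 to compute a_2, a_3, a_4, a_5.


Substitute y = sum_n a_n x^n into y'' + (const) y = 0.
y''(x) = sum_{n>=0} (n+2)(n+1) a_{n+2} x^n.
The ODE becomes sum_n [(n+2)(n+1) a_{n+2} - 8 a_n] x^n = 0.
Setting each coefficient to zero gives the recurrence:
  (n+2)(n+1) a_{n+2} - 8 a_n = 0,
  a_{n+2} = 8 / ((n+1)(n+2)) a_n.

Check with a_0 = 2, a_1 = 2 (apply the recurrence for n = 0, 1, 2, 3): a_0 = 2, a_1 = 2, a_2 = 8, a_3 = 8/3, a_4 = 16/3, a_5 = 16/15.

a_{n+2} = 8/((n+1)(n+2)) * a_n; check: a_0 = 2, a_1 = 2, a_2 = 8, a_3 = 8/3, a_4 = 16/3, a_5 = 16/15


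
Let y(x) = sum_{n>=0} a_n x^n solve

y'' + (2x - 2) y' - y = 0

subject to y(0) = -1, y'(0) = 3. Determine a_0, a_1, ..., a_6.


Ansatz: y(x) = sum_{n>=0} a_n x^n, so y'(x) = sum_{n>=1} n a_n x^(n-1) and y''(x) = sum_{n>=2} n(n-1) a_n x^(n-2).
Substitute into P(x) y'' + Q(x) y' + R(x) y = 0 with P(x) = 1, Q(x) = 2x - 2, R(x) = -1, and match powers of x.
Initial conditions: a_0 = -1, a_1 = 3.
Setting the coefficient of each power of x to zero and solving order by order (substituting the coefficients already found):
  x^0: 2 a_2 - 2 a_1 - a_0 = 0  ->  2 a_2 = 2 a_1 + a_0 = 5  ->  a_2 = 5/2
  x^1: 6 a_3 - 4 a_2 + a_1 = 0  ->  6 a_3 = 4 a_2 - a_1 = 7  ->  a_3 = 7/6
  x^2: 12 a_4 - 6 a_3 + 3 a_2 = 0  ->  12 a_4 = 6 a_3 - 3 a_2 = -1/2  ->  a_4 = -1/24
  x^3: 20 a_5 - 8 a_4 + 5 a_3 = 0  ->  20 a_5 = 8 a_4 - 5 a_3 = -37/6  ->  a_5 = -37/120
  x^4: 30 a_6 - 10 a_5 + 7 a_4 = 0  ->  30 a_6 = 10 a_5 - 7 a_4 = -67/24  ->  a_6 = -67/720
Truncated series: y(x) = -1 + 3 x + (5/2) x^2 + (7/6) x^3 - (1/24) x^4 - (37/120) x^5 - (67/720) x^6 + O(x^7).

a_0 = -1; a_1 = 3; a_2 = 5/2; a_3 = 7/6; a_4 = -1/24; a_5 = -37/120; a_6 = -67/720


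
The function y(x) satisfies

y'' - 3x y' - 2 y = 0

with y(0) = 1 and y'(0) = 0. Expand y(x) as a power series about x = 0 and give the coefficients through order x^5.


Ansatz: y(x) = sum_{n>=0} a_n x^n, so y'(x) = sum_{n>=1} n a_n x^(n-1) and y''(x) = sum_{n>=2} n(n-1) a_n x^(n-2).
Substitute into P(x) y'' + Q(x) y' + R(x) y = 0 with P(x) = 1, Q(x) = -3x, R(x) = -2, and match powers of x.
Initial conditions: a_0 = 1, a_1 = 0.
Setting the coefficient of each power of x to zero and solving order by order (substituting the coefficients already found):
  x^0: 2 a_2 - 2 a_0 = 0  ->  2 a_2 = 2 a_0 = 2  ->  a_2 = 1
  x^1: 6 a_3 - 5 a_1 = 0  ->  6 a_3 = 5 a_1 = 0  ->  a_3 = 0
  x^2: 12 a_4 - 8 a_2 = 0  ->  12 a_4 = 8 a_2 = 8  ->  a_4 = 2/3
  x^3: 20 a_5 - 11 a_3 = 0  ->  20 a_5 = 11 a_3 = 0  ->  a_5 = 0
Truncated series: y(x) = 1 + x^2 + (2/3) x^4 + O(x^6).

a_0 = 1; a_1 = 0; a_2 = 1; a_3 = 0; a_4 = 2/3; a_5 = 0


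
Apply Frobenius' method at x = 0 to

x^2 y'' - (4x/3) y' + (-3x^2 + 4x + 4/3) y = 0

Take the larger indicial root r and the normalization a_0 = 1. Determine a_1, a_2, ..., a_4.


Write in Frobenius form y'' + (p(x)/x) y' + (q(x)/x^2) y = 0:
  p(x) = -4/3,  q(x) = -3x^2 + 4x + 4/3.
Indicial equation: r(r-1) + (-4/3) r + (4/3) = 0 -> roots r_1 = 4/3, r_2 = 1.
Take r = r_1 = 4/3. Let y(x) = x^r sum_{n>=0} a_n x^n with a_0 = 1.
Substitute y = x^r sum a_n x^n and match x^{r+n}. The recurrence is
  D(n) a_n + 4 a_{n-1} - 3 a_{n-2} = 0,  where D(n) = (r+n)(r+n-1) + (-4/3)(r+n) + (4/3).
  a_n = [-4 a_{n-1} + 3 a_{n-2}] / D(n).
Since the indicial polynomial factors as (r - r_1)(r - r_2), D(n) = (r_1 + n - r_1)(r_1 + n - r_2) = n(n + 1/3).
Evaluating step by step (a_0 = 1):
  n = 1: D(1) = 1(1 + 1/3) = 4/3; numerator = -4(1) = -4; a_1 = (-4)/(4/3) = -3
  n = 2: D(2) = 2(2 + 1/3) = 14/3; numerator = -4(-3) + 3(1) = 15; a_2 = (15)/(14/3) = 45/14
  n = 3: D(3) = 3(3 + 1/3) = 10; numerator = -4(45/14) + 3(-3) = -153/7; a_3 = (-153/7)/(10) = -153/70
  n = 4: D(4) = 4(4 + 1/3) = 52/3; numerator = -4(-153/70) + 3(45/14) = 1287/70; a_4 = (1287/70)/(52/3) = 297/280

r = 4/3; a_0 = 1; a_1 = -3; a_2 = 45/14; a_3 = -153/70; a_4 = 297/280


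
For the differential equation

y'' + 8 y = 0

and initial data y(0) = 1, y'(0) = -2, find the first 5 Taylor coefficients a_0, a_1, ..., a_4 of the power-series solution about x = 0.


Ansatz: y(x) = sum_{n>=0} a_n x^n, so y'(x) = sum_{n>=1} n a_n x^(n-1) and y''(x) = sum_{n>=2} n(n-1) a_n x^(n-2).
Substitute into P(x) y'' + Q(x) y' + R(x) y = 0 with P(x) = 1, Q(x) = 0, R(x) = 8, and match powers of x.
Initial conditions: a_0 = 1, a_1 = -2.
Setting the coefficient of each power of x to zero and solving order by order (substituting the coefficients already found):
  x^0: 2 a_2 + 8 a_0 = 0  ->  2 a_2 = -8 a_0 = -8  ->  a_2 = -4
  x^1: 6 a_3 + 8 a_1 = 0  ->  6 a_3 = -8 a_1 = 16  ->  a_3 = 8/3
  x^2: 12 a_4 + 8 a_2 = 0  ->  12 a_4 = -8 a_2 = 32  ->  a_4 = 8/3
Truncated series: y(x) = 1 - 2 x - 4 x^2 + (8/3) x^3 + (8/3) x^4 + O(x^5).

a_0 = 1; a_1 = -2; a_2 = -4; a_3 = 8/3; a_4 = 8/3


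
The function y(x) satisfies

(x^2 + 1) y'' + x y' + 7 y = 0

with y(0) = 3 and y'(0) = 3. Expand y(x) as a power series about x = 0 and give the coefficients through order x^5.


Ansatz: y(x) = sum_{n>=0} a_n x^n, so y'(x) = sum_{n>=1} n a_n x^(n-1) and y''(x) = sum_{n>=2} n(n-1) a_n x^(n-2).
Substitute into P(x) y'' + Q(x) y' + R(x) y = 0 with P(x) = x^2 + 1, Q(x) = x, R(x) = 7, and match powers of x.
Initial conditions: a_0 = 3, a_1 = 3.
Setting the coefficient of each power of x to zero and solving order by order (substituting the coefficients already found):
  x^0: 2 a_2 + 7 a_0 = 0  ->  2 a_2 = -7 a_0 = -21  ->  a_2 = -21/2
  x^1: 6 a_3 + 8 a_1 = 0  ->  6 a_3 = -8 a_1 = -24  ->  a_3 = -4
  x^2: 12 a_4 + 11 a_2 = 0  ->  12 a_4 = -11 a_2 = 231/2  ->  a_4 = 77/8
  x^3: 20 a_5 + 16 a_3 = 0  ->  20 a_5 = -16 a_3 = 64  ->  a_5 = 16/5
Truncated series: y(x) = 3 + 3 x - (21/2) x^2 - 4 x^3 + (77/8) x^4 + (16/5) x^5 + O(x^6).

a_0 = 3; a_1 = 3; a_2 = -21/2; a_3 = -4; a_4 = 77/8; a_5 = 16/5


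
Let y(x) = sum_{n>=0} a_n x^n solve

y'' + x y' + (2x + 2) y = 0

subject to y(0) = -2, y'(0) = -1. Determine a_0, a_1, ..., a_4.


Ansatz: y(x) = sum_{n>=0} a_n x^n, so y'(x) = sum_{n>=1} n a_n x^(n-1) and y''(x) = sum_{n>=2} n(n-1) a_n x^(n-2).
Substitute into P(x) y'' + Q(x) y' + R(x) y = 0 with P(x) = 1, Q(x) = x, R(x) = 2x + 2, and match powers of x.
Initial conditions: a_0 = -2, a_1 = -1.
Setting the coefficient of each power of x to zero and solving order by order (substituting the coefficients already found):
  x^0: 2 a_2 + 2 a_0 = 0  ->  2 a_2 = -2 a_0 = 4  ->  a_2 = 2
  x^1: 6 a_3 + 3 a_1 + 2 a_0 = 0  ->  6 a_3 = -3 a_1 - 2 a_0 = 7  ->  a_3 = 7/6
  x^2: 12 a_4 + 4 a_2 + 2 a_1 = 0  ->  12 a_4 = -4 a_2 - 2 a_1 = -6  ->  a_4 = -1/2
Truncated series: y(x) = -2 - x + 2 x^2 + (7/6) x^3 - (1/2) x^4 + O(x^5).

a_0 = -2; a_1 = -1; a_2 = 2; a_3 = 7/6; a_4 = -1/2


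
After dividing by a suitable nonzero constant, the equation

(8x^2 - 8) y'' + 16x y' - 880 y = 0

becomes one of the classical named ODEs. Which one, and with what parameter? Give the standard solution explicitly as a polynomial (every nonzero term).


All three coefficients share the factor -8; dividing through by -8 gives  (1 - x^2) y'' - 2x y' + 110 y = 0.
This matches the Legendre equation (1 - x^2) y'' - 2x y' + n(n+1) y = 0 (note the -2x y' term) with n(n+1) = 110, so n = 10; the polynomial solution is P_10(x).
With y = sum_k a_k x^k, matching x^k gives (k+2)(k+1) a_{k+2} = [k(k+1) - n(n+1)] a_k = (k - 10)(k + 11) a_k. The right side vanishes at k = 10, so the series with the parity of 10 terminates at degree 10.
Standard normalization (P_n(1) = 1): leading coefficient (2n)!/(2^n (n!)^2) = 2432902008176640000/(1024*13168189440000) = 46189/256, so a_10 = 46189/256. Work downward with a_k = (k+1)(k+2) a_{k+2} / ((k - 10)(k + 11)):
  a_8 = (9)(10)(46189/256) / ((8 - 10)(8 + 11)) = (2078505/128)/(-38) = -109395/256
  a_6 = (7)(8)(-109395/256) / ((6 - 10)(6 + 11)) = (-765765/32)/(-68) = 45045/128
  a_4 = (5)(6)(45045/128) / ((4 - 10)(4 + 11)) = (675675/64)/(-90) = -15015/128
  a_2 = (3)(4)(-15015/128) / ((2 - 10)(2 + 11)) = (-45045/32)/(-104) = 3465/256
  a_0 = (1)(2)(3465/256) / ((0 - 10)(0 + 11)) = (3465/128)/(-110) = -63/256
Hence P_10(x) = 46189 x^10/256 - 109395 x^8/256 + 45045 x^6/128 - 15015 x^4/128 + 3465 x^2/256 - 63/256.

P_10(x); series = 46189 x^10/256 - 109395 x^8/256 + 45045 x^6/128 - 15015 x^4/128 + 3465 x^2/256 - 63/256


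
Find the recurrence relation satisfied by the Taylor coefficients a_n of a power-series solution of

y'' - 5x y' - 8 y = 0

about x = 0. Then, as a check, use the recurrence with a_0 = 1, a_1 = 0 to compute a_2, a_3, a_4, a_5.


Substitute y = sum_n a_n x^n.
y''(x) has coefficient (n+2)(n+1) a_{n+2} at x^n;
-5 x y'(x) has coefficient -5 n a_n at x^n (shift);
-8 y(x) has coefficient -8 a_n at x^n.
Matching x^n: (n+2)(n+1) a_{n+2} + (-5n - 8) a_n = 0.
Thus a_{n+2} = (5n + 8) / ((n+1)(n+2)) * a_n.

Check with a_0 = 1, a_1 = 0 (apply the recurrence for n = 0, 1, 2, 3): a_0 = 1, a_1 = 0, a_2 = 4, a_3 = 0, a_4 = 6, a_5 = 0.

a_(n+2) = (5n + 8) / ((n+1)(n+2)) * a_n; check: a_0 = 1, a_1 = 0, a_2 = 4, a_3 = 0, a_4 = 6, a_5 = 0


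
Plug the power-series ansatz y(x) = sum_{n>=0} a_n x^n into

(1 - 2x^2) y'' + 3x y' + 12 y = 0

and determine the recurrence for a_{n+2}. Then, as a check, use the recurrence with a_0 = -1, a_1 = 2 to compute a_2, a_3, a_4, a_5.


Substitute y = sum_n a_n x^n.
(1 - 2 x^2) y'' contributes (n+2)(n+1) a_{n+2} - 2 n(n-1) a_n at x^n.
3 x y'(x) contributes 3 n a_n at x^n.
12 y(x) contributes 12 a_n at x^n.
Matching x^n: (n+2)(n+1) a_{n+2} + (-2 n(n-1) + 3 n + 12) a_n = 0.
Thus a_{n+2} = (2 n(n-1) - 3 n - 12) / ((n+1)(n+2)) * a_n.

Check with a_0 = -1, a_1 = 2 (apply the recurrence for n = 0, 1, 2, 3): a_0 = -1, a_1 = 2, a_2 = 6, a_3 = -5, a_4 = -7, a_5 = 9/4.

a_(n+2) = (2 n(n-1) - 3 n - 12) / ((n+1)(n+2)) * a_n; check: a_0 = -1, a_1 = 2, a_2 = 6, a_3 = -5, a_4 = -7, a_5 = 9/4


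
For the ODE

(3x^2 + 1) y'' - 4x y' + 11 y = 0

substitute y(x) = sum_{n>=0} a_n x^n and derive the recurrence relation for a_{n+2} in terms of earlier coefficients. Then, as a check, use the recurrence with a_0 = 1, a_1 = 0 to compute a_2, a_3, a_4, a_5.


Substitute y = sum_n a_n x^n.
(1 + 3 x^2) y'' contributes (n+2)(n+1) a_{n+2} + 3 n(n-1) a_n at x^n.
-4 x y'(x) contributes -4 n a_n at x^n.
11 y(x) contributes 11 a_n at x^n.
Matching x^n: (n+2)(n+1) a_{n+2} + (3 n(n-1) - 4 n + 11) a_n = 0.
Thus a_{n+2} = (-3 n(n-1) + 4 n - 11) / ((n+1)(n+2)) * a_n.

Check with a_0 = 1, a_1 = 0 (apply the recurrence for n = 0, 1, 2, 3): a_0 = 1, a_1 = 0, a_2 = -11/2, a_3 = 0, a_4 = 33/8, a_5 = 0.

a_(n+2) = (-3 n(n-1) + 4 n - 11) / ((n+1)(n+2)) * a_n; check: a_0 = 1, a_1 = 0, a_2 = -11/2, a_3 = 0, a_4 = 33/8, a_5 = 0


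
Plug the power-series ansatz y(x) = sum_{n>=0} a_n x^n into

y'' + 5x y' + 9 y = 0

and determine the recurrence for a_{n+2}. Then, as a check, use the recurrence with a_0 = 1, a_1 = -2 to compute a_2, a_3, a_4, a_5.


Substitute y = sum_n a_n x^n.
y''(x) has coefficient (n+2)(n+1) a_{n+2} at x^n;
5 x y'(x) has coefficient 5 n a_n at x^n (shift);
9 y(x) has coefficient 9 a_n at x^n.
Matching x^n: (n+2)(n+1) a_{n+2} + (5n + 9) a_n = 0.
Thus a_{n+2} = (-5n - 9) / ((n+1)(n+2)) * a_n.

Check with a_0 = 1, a_1 = -2 (apply the recurrence for n = 0, 1, 2, 3): a_0 = 1, a_1 = -2, a_2 = -9/2, a_3 = 14/3, a_4 = 57/8, a_5 = -28/5.

a_(n+2) = (-5n - 9) / ((n+1)(n+2)) * a_n; check: a_0 = 1, a_1 = -2, a_2 = -9/2, a_3 = 14/3, a_4 = 57/8, a_5 = -28/5
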